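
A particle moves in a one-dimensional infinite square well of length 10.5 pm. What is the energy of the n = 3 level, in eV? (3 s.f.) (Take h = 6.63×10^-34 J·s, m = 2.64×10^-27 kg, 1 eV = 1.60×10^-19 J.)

E_3 = 10.6 eV

For an infinite well E_n = n²h²/(8mL²), so E_1 = h²/(8mL²) = (6.63×10^-34)²/(8·2.64×10^-27·(1.05×10^-11 m)²) = 1.888×10^-19 J.
Then E_3 = 3²·E_1 = 9·1.888×10^-19 J = 1.699×10^-18 J.
Converting, E_3 = 1.699×10^-18 J / (1.60×10^-19 J/eV) = 10.6 eV.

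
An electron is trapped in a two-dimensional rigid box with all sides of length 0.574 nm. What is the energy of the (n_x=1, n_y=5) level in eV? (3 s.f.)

For a 2D rectangular well E = (h²/8m_e)·Σ n_i²/L_i² = (6.626×10^-34)²/(8·9.109×10^-31) · [1²/(0.574 nm)² + 5²/(0.574 nm)²].
Evaluating gives E = 4.754×10^-18 J = 29.7 eV.

E = 29.7 eV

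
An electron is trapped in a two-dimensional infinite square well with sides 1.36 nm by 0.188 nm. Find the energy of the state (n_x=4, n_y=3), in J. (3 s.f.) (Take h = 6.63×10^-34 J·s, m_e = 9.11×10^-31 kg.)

For a 2D rectangular well E = (h²/8m_e)·Σ n_i²/L_i² = (6.63×10^-34)²/(8·9.11×10^-31) · [4²/(1.36 nm)² + 3²/(0.188 nm)²].
Evaluating gives E = 1.59×10^-17 J.

E = 1.59×10^-17 J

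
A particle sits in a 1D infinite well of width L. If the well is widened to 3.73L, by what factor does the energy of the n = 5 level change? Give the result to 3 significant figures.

0.0719

E_n ∝ 1/L², so the energy scales by 1/3.73² = 0.0719.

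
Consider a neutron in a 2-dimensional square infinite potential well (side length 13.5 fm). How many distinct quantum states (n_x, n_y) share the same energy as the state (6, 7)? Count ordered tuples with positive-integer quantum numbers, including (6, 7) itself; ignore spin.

The level has n_x² + n_y² = 85. The ordered positive-integer solutions are (2, 9), (6, 7), (7, 6), (9, 2).
That gives 4 states.

degeneracy = 4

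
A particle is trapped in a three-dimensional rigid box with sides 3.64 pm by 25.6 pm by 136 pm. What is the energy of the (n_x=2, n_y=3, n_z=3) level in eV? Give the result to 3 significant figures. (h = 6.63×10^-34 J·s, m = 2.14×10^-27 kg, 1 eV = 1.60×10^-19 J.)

For a 3D rectangular well E = (h²/8m)·Σ n_i²/L_i² = (6.63×10^-34)²/(8·2.14×10^-27) · [2²/(3.64 pm)² + 3²/(25.6 pm)² + 3²/(136 pm)²].
Evaluating gives E = 8.117×10^-18 J = 50.7 eV.

E = 50.7 eV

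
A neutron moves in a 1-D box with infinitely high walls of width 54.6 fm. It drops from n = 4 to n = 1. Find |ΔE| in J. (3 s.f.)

|ΔE| = 1.65×10^-13 J

E_1 = h²/(8m_nL²) = 1.099×10^-14 J.
|ΔE| = |4² − 1²|·E_1 = 15·1.099×10^-14 J = 1.65×10^-13 J.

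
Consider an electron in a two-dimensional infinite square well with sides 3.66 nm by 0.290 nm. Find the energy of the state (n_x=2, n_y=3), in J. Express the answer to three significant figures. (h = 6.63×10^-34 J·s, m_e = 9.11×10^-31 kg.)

E = 6.47×10^-18 J

For a 2D rectangular well E = (h²/8m_e)·Σ n_i²/L_i² = (6.63×10^-34)²/(8·9.11×10^-31) · [2²/(3.66 nm)² + 3²/(0.290 nm)²].
Evaluating gives E = 6.47×10^-18 J.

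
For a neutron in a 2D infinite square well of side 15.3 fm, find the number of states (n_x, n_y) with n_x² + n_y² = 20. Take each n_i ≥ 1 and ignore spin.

degeneracy = 2

The level has n_x² + n_y² = 20. The ordered positive-integer solutions are (2, 4), (4, 2).
That gives 2 states.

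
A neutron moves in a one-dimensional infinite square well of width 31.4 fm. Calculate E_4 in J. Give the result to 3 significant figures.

For an infinite well E_n = n²h²/(8m_nL²), so E_1 = h²/(8m_nL²) = (6.626×10^-34)²/(8·1.675×10^-27·(3.14×10^-14 m)²) = 3.323×10^-14 J.
Then E_4 = 4²·E_1 = 16·3.323×10^-14 J = 5.32×10^-13 J.

E_4 = 5.32×10^-13 J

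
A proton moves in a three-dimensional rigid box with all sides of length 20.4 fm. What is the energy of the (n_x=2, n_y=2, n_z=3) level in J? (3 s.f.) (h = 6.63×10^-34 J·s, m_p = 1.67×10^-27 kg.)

E = 1.34×10^-12 J

For a 3D rectangular well E = (h²/8m_p)·Σ n_i²/L_i² = (6.63×10^-34)²/(8·1.67×10^-27) · [2²/(20.4 fm)² + 2²/(20.4 fm)² + 3²/(20.4 fm)²].
Evaluating gives E = 1.34×10^-12 J.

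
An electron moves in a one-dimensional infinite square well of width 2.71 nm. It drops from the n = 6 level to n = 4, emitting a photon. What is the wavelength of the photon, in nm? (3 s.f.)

λ = 1.21×10^3 nm

E_1 = h²/(8m_eL²) = 8.204×10^-21 J, so ΔE = (6² − 4²)E_1 = 1.641×10^-19 J.
λ = hc/ΔE = (6.626×10^-34·2.998×10^8)/1.641×10^-19 = 1.21×10^-6 m = 1.21×10^3 nm.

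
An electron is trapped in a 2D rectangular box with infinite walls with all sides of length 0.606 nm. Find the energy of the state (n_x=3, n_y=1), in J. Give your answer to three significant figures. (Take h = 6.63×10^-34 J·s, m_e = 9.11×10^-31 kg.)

E = 1.64×10^-18 J

For a 2D rectangular well E = (h²/8m_e)·Σ n_i²/L_i² = (6.63×10^-34)²/(8·9.11×10^-31) · [3²/(0.606 nm)² + 1²/(0.606 nm)²].
Evaluating gives E = 1.64×10^-18 J.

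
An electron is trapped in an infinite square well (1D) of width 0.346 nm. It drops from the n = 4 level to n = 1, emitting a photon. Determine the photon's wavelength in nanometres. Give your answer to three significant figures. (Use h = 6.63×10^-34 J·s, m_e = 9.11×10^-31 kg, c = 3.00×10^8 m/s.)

λ = 26.3 nm

E_1 = h²/(8m_eL²) = 5.038×10^-19 J, so ΔE = (4² − 1²)E_1 = 7.557×10^-18 J.
λ = hc/ΔE = (6.63×10^-34·3.00×10^8)/7.557×10^-18 = 2.63×10^-8 m = 26.3 nm.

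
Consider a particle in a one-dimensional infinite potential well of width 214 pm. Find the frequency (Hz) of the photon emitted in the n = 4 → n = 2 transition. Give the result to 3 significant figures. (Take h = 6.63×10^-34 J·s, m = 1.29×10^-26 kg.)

E_1 = h²/(8mL²) = 9.301×10^-23 J and ΔE = (4² − 2²)E_1 = 1.116×10^-21 J.
f = ΔE/h = 1.116×10^-21/6.63×10^-34 = 1.68×10^12 Hz.

f = 1.68×10^12 Hz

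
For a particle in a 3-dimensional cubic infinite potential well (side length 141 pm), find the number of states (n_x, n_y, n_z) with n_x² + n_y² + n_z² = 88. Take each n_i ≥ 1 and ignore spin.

The level has n_x² + n_y² + n_z² = 88. The ordered positive-integer solutions are (4, 6, 6), (6, 4, 6), (6, 6, 4).
That gives 3 states.

degeneracy = 3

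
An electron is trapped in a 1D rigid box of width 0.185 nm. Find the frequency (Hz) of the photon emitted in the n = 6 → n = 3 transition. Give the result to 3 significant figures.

E_1 = h²/(8m_eL²) = 1.760×10^-18 J and ΔE = (6² − 3²)E_1 = 4.752×10^-17 J.
f = ΔE/h = 4.752×10^-17/6.626×10^-34 = 7.17×10^16 Hz.

f = 7.17×10^16 Hz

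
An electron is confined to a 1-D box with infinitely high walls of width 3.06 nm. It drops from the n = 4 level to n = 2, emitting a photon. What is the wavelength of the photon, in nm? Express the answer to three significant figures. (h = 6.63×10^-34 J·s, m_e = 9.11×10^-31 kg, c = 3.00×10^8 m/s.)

λ = 2.57×10^3 nm

E_1 = h²/(8m_eL²) = 6.441×10^-21 J, so ΔE = (4² − 2²)E_1 = 7.729×10^-20 J.
λ = hc/ΔE = (6.63×10^-34·3.00×10^8)/7.729×10^-20 = 2.57×10^-6 m = 2.57×10^3 nm.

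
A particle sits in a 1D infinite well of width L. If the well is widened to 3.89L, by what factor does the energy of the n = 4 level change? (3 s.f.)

0.0661

E_n ∝ 1/L², so the energy scales by 1/3.89² = 0.0661.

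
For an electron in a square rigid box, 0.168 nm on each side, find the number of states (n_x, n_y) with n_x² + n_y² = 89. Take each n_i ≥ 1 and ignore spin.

The level has n_x² + n_y² = 89. The ordered positive-integer solutions are (5, 8), (8, 5).
That gives 2 states.

degeneracy = 2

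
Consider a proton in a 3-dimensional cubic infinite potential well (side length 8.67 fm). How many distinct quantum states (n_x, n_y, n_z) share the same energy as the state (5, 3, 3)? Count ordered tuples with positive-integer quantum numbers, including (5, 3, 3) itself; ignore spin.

degeneracy = 3

The level has n_x² + n_y² + n_z² = 43. The ordered positive-integer solutions are (3, 3, 5), (3, 5, 3), (5, 3, 3).
That gives 3 states.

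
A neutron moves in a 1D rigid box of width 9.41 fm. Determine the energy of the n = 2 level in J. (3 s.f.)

For an infinite well E_n = n²h²/(8m_nL²), so E_1 = h²/(8m_nL²) = (6.626×10^-34)²/(8·1.675×10^-27·(9.41×10^-15 m)²) = 3.700×10^-13 J.
Then E_2 = 2²·E_1 = 4·3.700×10^-13 J = 1.48×10^-12 J.

E_2 = 1.48×10^-12 J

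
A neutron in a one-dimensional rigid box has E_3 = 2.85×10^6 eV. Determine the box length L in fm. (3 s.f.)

L = 25.4 fm

From E_n = n²h²/(8m_nL²), L = n·h/√(8m_nE_n).
E_3 = 2.85×10^6 eV = 4.566×10^-13 J, so L = 3·6.626×10^-34/√(8·1.675×10^-27·4.566×10^-13) = 2.54×10^-14 m = 25.4 fm.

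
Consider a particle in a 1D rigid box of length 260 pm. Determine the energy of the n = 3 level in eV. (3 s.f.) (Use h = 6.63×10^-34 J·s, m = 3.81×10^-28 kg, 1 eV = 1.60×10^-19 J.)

E_3 = 0.120 eV

For an infinite well E_n = n²h²/(8mL²), so E_1 = h²/(8mL²) = (6.63×10^-34)²/(8·3.81×10^-28·(2.60×10^-10 m)²) = 2.133×10^-21 J.
Then E_3 = 3²·E_1 = 9·2.133×10^-21 J = 1.920×10^-20 J.
Converting, E_3 = 1.920×10^-20 J / (1.60×10^-19 J/eV) = 0.120 eV.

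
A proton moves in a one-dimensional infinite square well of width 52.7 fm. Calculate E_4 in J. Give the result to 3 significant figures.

E_4 = 1.89×10^-13 J

For an infinite well E_n = n²h²/(8m_pL²), so E_1 = h²/(8m_pL²) = (6.626×10^-34)²/(8·1.673×10^-27·(5.27×10^-14 m)²) = 1.181×10^-14 J.
Then E_4 = 4²·E_1 = 16·1.181×10^-14 J = 1.89×10^-13 J.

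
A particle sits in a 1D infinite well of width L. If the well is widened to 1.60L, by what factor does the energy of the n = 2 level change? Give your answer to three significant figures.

E_n ∝ 1/L², so the energy scales by 1/1.60² = 0.391.

0.391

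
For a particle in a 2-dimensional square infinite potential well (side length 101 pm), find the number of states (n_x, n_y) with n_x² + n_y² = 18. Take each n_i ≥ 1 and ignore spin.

degeneracy = 1

The level has n_x² + n_y² = 18. The ordered positive-integer solutions are (3, 3).
That gives 1 state.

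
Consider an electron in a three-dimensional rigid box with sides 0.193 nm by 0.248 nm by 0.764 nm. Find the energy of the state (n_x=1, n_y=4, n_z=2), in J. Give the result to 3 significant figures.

For a 3D rectangular well E = (h²/8m_e)·Σ n_i²/L_i² = (6.626×10^-34)²/(8·9.109×10^-31) · [1²/(0.193 nm)² + 4²/(0.248 nm)² + 2²/(0.764 nm)²].
Evaluating gives E = 1.77×10^-17 J.

E = 1.77×10^-17 J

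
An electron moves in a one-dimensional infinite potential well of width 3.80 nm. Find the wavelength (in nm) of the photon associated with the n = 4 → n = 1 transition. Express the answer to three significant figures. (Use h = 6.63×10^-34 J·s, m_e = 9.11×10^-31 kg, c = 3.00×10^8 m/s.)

λ = 3.17×10^3 nm

E_1 = h²/(8m_eL²) = 4.177×10^-21 J, so ΔE = (4² − 1²)E_1 = 6.265×10^-20 J.
λ = hc/ΔE = (6.63×10^-34·3.00×10^8)/6.265×10^-20 = 3.17×10^-6 m = 3.17×10^3 nm.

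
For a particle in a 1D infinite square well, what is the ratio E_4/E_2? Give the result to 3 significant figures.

E_n ∝ n², so E_4/E_2 = 4²/2² = 16/4 = 4.00.

4.00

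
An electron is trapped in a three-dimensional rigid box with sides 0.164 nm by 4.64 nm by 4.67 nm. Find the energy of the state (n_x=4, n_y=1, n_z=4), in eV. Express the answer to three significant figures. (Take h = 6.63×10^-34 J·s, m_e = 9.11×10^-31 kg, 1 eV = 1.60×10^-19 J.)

For a 3D rectangular well E = (h²/8m_e)·Σ n_i²/L_i² = (6.63×10^-34)²/(8·9.11×10^-31) · [4²/(0.164 nm)² + 1²/(4.64 nm)² + 4²/(4.67 nm)²].
Evaluating gives E = 3.593×10^-17 J = 225 eV.

E = 225 eV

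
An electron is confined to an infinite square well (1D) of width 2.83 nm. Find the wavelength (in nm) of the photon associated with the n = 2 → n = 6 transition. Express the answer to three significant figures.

λ = 825 nm

E_1 = h²/(8m_eL²) = 7.523×10^-21 J, so ΔE = (6² − 2²)E_1 = 2.407×10^-19 J.
λ = hc/ΔE = (6.626×10^-34·2.998×10^8)/2.407×10^-19 = 8.25×10^-7 m = 825 nm.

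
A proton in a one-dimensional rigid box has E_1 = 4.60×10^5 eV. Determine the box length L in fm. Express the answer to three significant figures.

L = 21.1 fm

From E_n = n²h²/(8m_pL²), L = n·h/√(8m_pE_n).
E_1 = 4.60×10^5 eV = 7.369×10^-14 J, so L = 1·6.626×10^-34/√(8·1.673×10^-27·7.369×10^-14) = 2.11×10^-14 m = 21.1 fm.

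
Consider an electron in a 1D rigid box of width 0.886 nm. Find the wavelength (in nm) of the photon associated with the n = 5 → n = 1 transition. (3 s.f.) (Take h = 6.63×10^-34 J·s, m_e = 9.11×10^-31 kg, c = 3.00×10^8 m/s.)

E_1 = h²/(8m_eL²) = 7.683×10^-20 J, so ΔE = (5² − 1²)E_1 = 1.844×10^-18 J.
λ = hc/ΔE = (6.63×10^-34·3.00×10^8)/1.844×10^-18 = 1.08×10^-7 m = 108 nm.

λ = 108 nm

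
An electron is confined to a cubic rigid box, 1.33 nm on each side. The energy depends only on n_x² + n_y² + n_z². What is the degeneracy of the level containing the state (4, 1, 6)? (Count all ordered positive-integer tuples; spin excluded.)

The level has n_x² + n_y² + n_z² = 53. The ordered positive-integer solutions are (1, 4, 6), (1, 6, 4), (4, 1, 6), (4, 6, 1), (6, 1, 4), (6, 4, 1).
That gives 6 states.

degeneracy = 6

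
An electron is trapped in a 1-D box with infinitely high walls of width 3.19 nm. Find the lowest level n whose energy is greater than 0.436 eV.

n = 4

E_1 = h²/(8m_eL²) = 5.921×10^-21 J = 0.03696 eV.
Need n² > 0.436/0.03696 = 11.80, i.e. n > 3.435.
The smallest integer satisfying this is n = 4.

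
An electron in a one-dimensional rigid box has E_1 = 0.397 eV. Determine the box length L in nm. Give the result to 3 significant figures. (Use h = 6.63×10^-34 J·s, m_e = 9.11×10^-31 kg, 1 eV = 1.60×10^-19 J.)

From E_n = n²h²/(8m_eL²), L = n·h/√(8m_eE_n).
E_1 = 0.397 eV = 6.352×10^-20 J, so L = 1·6.63×10^-34/√(8·9.11×10^-31·6.352×10^-20) = 9.74×10^-10 m = 0.974 nm.

L = 0.974 nm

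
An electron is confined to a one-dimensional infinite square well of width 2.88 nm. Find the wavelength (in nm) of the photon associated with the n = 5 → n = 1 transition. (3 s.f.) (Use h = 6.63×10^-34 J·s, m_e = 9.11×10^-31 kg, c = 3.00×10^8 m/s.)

λ = 1.14×10^3 nm

E_1 = h²/(8m_eL²) = 7.272×10^-21 J, so ΔE = (5² − 1²)E_1 = 1.745×10^-19 J.
λ = hc/ΔE = (6.63×10^-34·3.00×10^8)/1.745×10^-19 = 1.14×10^-6 m = 1.14×10^3 nm.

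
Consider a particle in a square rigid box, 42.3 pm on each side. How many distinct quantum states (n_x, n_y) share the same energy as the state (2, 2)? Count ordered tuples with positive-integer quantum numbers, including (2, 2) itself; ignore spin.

degeneracy = 1

The level has n_x² + n_y² = 8. The ordered positive-integer solutions are (2, 2).
That gives 1 state.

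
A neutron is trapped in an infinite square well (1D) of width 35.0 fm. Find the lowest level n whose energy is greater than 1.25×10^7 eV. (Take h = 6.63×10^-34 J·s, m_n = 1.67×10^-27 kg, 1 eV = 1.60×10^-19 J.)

n = 9

E_1 = h²/(8m_nL²) = 2.686×10^-14 J = 1.679×10^5 eV.
Need n² > 1.25×10^7/1.679×10^5 = 74.45, i.e. n > 8.628.
The smallest integer satisfying this is n = 9.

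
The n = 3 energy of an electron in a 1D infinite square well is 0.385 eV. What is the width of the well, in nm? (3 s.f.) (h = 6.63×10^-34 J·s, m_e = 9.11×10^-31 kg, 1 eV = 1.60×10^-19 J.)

L = 2.97 nm

From E_n = n²h²/(8m_eL²), L = n·h/√(8m_eE_n).
E_3 = 0.385 eV = 6.160×10^-20 J, so L = 3·6.63×10^-34/√(8·9.11×10^-31·6.160×10^-20) = 2.97×10^-9 m = 2.97 nm.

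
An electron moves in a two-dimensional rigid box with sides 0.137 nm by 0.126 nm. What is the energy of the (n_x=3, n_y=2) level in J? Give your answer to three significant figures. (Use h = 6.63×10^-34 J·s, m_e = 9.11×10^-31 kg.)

For a 2D rectangular well E = (h²/8m_e)·Σ n_i²/L_i² = (6.63×10^-34)²/(8·9.11×10^-31) · [3²/(0.137 nm)² + 2²/(0.126 nm)²].
Evaluating gives E = 4.41×10^-17 J.

E = 4.41×10^-17 J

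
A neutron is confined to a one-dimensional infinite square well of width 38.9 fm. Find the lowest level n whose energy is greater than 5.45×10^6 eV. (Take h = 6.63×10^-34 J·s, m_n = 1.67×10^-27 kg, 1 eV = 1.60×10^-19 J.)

E_1 = h²/(8m_nL²) = 2.174×10^-14 J = 1.359×10^5 eV.
Need n² > 5.45×10^6/1.359×10^5 = 40.10, i.e. n > 6.332.
The smallest integer satisfying this is n = 7.

n = 7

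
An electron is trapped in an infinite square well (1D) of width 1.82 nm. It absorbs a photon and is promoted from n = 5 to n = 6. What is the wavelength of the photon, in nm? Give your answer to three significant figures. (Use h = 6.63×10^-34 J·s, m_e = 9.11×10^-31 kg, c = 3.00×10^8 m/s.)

E_1 = h²/(8m_eL²) = 1.821×10^-20 J, so ΔE = (6² − 5²)E_1 = 2.003×10^-19 J.
λ = hc/ΔE = (6.63×10^-34·3.00×10^8)/2.003×10^-19 = 9.93×10^-7 m = 993 nm.

λ = 993 nm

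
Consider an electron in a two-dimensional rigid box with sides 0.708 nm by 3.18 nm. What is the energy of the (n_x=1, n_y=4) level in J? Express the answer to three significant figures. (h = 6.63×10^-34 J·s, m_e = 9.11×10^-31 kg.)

For a 2D rectangular well E = (h²/8m_e)·Σ n_i²/L_i² = (6.63×10^-34)²/(8·9.11×10^-31) · [1²/(0.708 nm)² + 4²/(3.18 nm)²].
Evaluating gives E = 2.16×10^-19 J.

E = 2.16×10^-19 J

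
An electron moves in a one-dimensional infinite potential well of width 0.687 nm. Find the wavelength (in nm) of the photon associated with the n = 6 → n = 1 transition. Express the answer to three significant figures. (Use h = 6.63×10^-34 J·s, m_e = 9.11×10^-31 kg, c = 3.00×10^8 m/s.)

λ = 44.5 nm

E_1 = h²/(8m_eL²) = 1.278×10^-19 J, so ΔE = (6² − 1²)E_1 = 4.473×10^-18 J.
λ = hc/ΔE = (6.63×10^-34·3.00×10^8)/4.473×10^-18 = 4.45×10^-8 m = 44.5 nm.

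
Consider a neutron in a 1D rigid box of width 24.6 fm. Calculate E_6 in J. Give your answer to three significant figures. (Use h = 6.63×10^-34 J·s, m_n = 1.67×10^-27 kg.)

For an infinite well E_n = n²h²/(8m_nL²), so E_1 = h²/(8m_nL²) = (6.63×10^-34)²/(8·1.67×10^-27·(2.46×10^-14 m)²) = 5.437×10^-14 J.
Then E_6 = 6²·E_1 = 36·5.437×10^-14 J = 1.96×10^-12 J.

E_6 = 1.96×10^-12 J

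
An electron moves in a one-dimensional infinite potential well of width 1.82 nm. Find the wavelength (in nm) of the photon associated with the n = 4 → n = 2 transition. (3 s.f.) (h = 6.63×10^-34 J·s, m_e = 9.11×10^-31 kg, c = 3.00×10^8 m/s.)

E_1 = h²/(8m_eL²) = 1.821×10^-20 J, so ΔE = (4² − 2²)E_1 = 2.185×10^-19 J.
λ = hc/ΔE = (6.63×10^-34·3.00×10^8)/2.185×10^-19 = 9.10×10^-7 m = 910 nm.

λ = 910 nm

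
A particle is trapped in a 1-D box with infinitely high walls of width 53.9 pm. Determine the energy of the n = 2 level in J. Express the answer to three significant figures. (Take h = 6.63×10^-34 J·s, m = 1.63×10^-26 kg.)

E_2 = 4.64×10^-21 J

For an infinite well E_n = n²h²/(8mL²), so E_1 = h²/(8mL²) = (6.63×10^-34)²/(8·1.63×10^-26·(5.39×10^-11 m)²) = 1.160×10^-21 J.
Then E_2 = 2²·E_1 = 4·1.160×10^-21 J = 4.64×10^-21 J.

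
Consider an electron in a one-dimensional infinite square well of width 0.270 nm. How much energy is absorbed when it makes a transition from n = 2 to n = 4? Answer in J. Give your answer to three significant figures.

|ΔE| = 9.92×10^-18 J

E_1 = h²/(8m_eL²) = 8.264×10^-19 J.
|ΔE| = |2² − 4²|·E_1 = 12·8.264×10^-19 J = 9.92×10^-18 J.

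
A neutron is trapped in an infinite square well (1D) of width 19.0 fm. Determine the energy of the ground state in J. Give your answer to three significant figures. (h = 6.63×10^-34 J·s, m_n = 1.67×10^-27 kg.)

For an infinite well E_n = n²h²/(8m_nL²), so E_1 = h²/(8m_nL²) = (6.63×10^-34)²/(8·1.67×10^-27·(1.90×10^-14 m)²) = 9.114×10^-14 J.

E_1 = 9.11×10^-14 J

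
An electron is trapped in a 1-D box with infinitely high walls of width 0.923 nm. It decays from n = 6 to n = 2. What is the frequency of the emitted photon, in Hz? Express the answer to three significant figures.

E_1 = h²/(8m_eL²) = 7.072×10^-20 J and ΔE = (6² − 2²)E_1 = 2.263×10^-18 J.
f = ΔE/h = 2.263×10^-18/6.626×10^-34 = 3.42×10^15 Hz.

f = 3.42×10^15 Hz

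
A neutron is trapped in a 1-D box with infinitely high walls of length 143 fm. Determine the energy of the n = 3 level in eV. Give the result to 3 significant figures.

E_3 = 9.00×10^4 eV

For an infinite well E_n = n²h²/(8m_nL²), so E_1 = h²/(8m_nL²) = (6.626×10^-34)²/(8·1.675×10^-27·(1.43×10^-13 m)²) = 1.602×10^-15 J.
Then E_3 = 3²·E_1 = 9·1.602×10^-15 J = 1.442×10^-14 J.
Converting, E_3 = 1.442×10^-14 J / (1.602×10^-19 J/eV) = 9.00×10^4 eV.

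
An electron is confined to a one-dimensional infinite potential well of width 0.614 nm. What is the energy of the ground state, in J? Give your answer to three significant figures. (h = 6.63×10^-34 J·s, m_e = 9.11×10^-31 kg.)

E_1 = 1.60×10^-19 J

For an infinite well E_n = n²h²/(8m_eL²), so E_1 = h²/(8m_eL²) = (6.63×10^-34)²/(8·9.11×10^-31·(6.14×10^-10 m)²) = 1.600×10^-19 J.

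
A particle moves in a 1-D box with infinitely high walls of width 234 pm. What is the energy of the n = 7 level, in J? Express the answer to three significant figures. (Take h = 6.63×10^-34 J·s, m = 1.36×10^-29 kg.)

E_7 = 3.62×10^-18 J

For an infinite well E_n = n²h²/(8mL²), so E_1 = h²/(8mL²) = (6.63×10^-34)²/(8·1.36×10^-29·(2.34×10^-10 m)²) = 7.378×10^-20 J.
Then E_7 = 7²·E_1 = 49·7.378×10^-20 J = 3.62×10^-18 J.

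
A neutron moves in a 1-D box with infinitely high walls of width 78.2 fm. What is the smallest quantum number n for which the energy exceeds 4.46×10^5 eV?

E_1 = h²/(8m_nL²) = 5.358×10^-15 J = 3.345×10^4 eV.
Need n² > 4.46×10^5/3.345×10^4 = 13.33, i.e. n > 3.651.
The smallest integer satisfying this is n = 4.

n = 4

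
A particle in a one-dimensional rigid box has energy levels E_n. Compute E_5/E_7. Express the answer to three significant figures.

0.510

E_n ∝ n², so E_5/E_7 = 5²/7² = 25/49 = 0.510.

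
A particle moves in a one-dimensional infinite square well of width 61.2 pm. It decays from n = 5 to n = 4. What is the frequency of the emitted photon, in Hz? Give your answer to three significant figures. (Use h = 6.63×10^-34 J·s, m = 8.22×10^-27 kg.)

f = 2.42×10^13 Hz

E_1 = h²/(8mL²) = 1.785×10^-21 J and ΔE = (5² − 4²)E_1 = 1.607×10^-20 J.
f = ΔE/h = 1.607×10^-20/6.63×10^-34 = 2.42×10^13 Hz.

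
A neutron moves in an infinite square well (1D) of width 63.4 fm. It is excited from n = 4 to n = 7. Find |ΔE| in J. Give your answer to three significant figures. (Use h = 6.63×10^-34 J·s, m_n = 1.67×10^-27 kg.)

E_1 = h²/(8m_nL²) = 8.185×10^-15 J.
|ΔE| = |4² − 7²|·E_1 = 33·8.185×10^-15 J = 2.70×10^-13 J.

|ΔE| = 2.70×10^-13 J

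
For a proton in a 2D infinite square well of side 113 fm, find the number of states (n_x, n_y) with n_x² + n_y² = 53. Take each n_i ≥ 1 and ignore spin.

degeneracy = 2

The level has n_x² + n_y² = 53. The ordered positive-integer solutions are (2, 7), (7, 2).
That gives 2 states.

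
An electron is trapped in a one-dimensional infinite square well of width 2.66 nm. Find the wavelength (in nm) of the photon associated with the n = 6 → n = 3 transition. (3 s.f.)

λ = 864 nm

E_1 = h²/(8m_eL²) = 8.515×10^-21 J, so ΔE = (6² − 3²)E_1 = 2.299×10^-19 J.
λ = hc/ΔE = (6.626×10^-34·2.998×10^8)/2.299×10^-19 = 8.64×10^-7 m = 864 nm.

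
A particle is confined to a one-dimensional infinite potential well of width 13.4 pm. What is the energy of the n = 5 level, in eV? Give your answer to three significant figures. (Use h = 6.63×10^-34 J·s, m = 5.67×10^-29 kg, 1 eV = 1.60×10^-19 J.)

E_5 = 843 eV

For an infinite well E_n = n²h²/(8mL²), so E_1 = h²/(8mL²) = (6.63×10^-34)²/(8·5.67×10^-29·(1.34×10^-11 m)²) = 5.397×10^-18 J.
Then E_5 = 5²·E_1 = 25·5.397×10^-18 J = 1.349×10^-16 J.
Converting, E_5 = 1.349×10^-16 J / (1.60×10^-19 J/eV) = 843 eV.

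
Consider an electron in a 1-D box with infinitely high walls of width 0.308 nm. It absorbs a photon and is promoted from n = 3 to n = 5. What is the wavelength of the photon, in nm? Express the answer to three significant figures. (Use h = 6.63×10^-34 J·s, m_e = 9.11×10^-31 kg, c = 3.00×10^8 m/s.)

λ = 19.6 nm

E_1 = h²/(8m_eL²) = 6.358×10^-19 J, so ΔE = (5² − 3²)E_1 = 1.017×10^-17 J.
λ = hc/ΔE = (6.63×10^-34·3.00×10^8)/1.017×10^-17 = 1.96×10^-8 m = 19.6 nm.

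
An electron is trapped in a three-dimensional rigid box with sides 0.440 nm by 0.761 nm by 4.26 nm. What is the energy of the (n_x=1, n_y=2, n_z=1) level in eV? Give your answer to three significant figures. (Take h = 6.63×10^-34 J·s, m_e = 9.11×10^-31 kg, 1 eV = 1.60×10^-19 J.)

For a 3D rectangular well E = (h²/8m_e)·Σ n_i²/L_i² = (6.63×10^-34)²/(8·9.11×10^-31) · [1²/(0.440 nm)² + 2²/(0.761 nm)² + 1²/(4.26 nm)²].
Evaluating gives E = 7.315×10^-19 J = 4.57 eV.

E = 4.57 eV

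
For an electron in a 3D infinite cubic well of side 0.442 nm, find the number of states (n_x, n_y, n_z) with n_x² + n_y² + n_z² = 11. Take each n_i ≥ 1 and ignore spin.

degeneracy = 3

The level has n_x² + n_y² + n_z² = 11. The ordered positive-integer solutions are (1, 1, 3), (1, 3, 1), (3, 1, 1).
That gives 3 states.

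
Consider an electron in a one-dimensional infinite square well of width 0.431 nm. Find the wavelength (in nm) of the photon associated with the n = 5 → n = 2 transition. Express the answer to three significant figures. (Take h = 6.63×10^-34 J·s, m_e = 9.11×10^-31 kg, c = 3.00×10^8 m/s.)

λ = 29.2 nm

E_1 = h²/(8m_eL²) = 3.247×10^-19 J, so ΔE = (5² − 2²)E_1 = 6.819×10^-18 J.
λ = hc/ΔE = (6.63×10^-34·3.00×10^8)/6.819×10^-18 = 2.92×10^-8 m = 29.2 nm.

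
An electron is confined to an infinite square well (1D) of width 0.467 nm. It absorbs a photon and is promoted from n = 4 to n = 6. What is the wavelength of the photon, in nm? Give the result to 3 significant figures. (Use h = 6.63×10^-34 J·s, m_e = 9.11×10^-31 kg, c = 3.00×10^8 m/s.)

E_1 = h²/(8m_eL²) = 2.766×10^-19 J, so ΔE = (6² − 4²)E_1 = 5.532×10^-18 J.
λ = hc/ΔE = (6.63×10^-34·3.00×10^8)/5.532×10^-18 = 3.60×10^-8 m = 36.0 nm.

λ = 36.0 nm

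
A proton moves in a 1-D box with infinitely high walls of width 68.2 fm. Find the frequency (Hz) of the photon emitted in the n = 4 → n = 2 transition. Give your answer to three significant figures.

E_1 = h²/(8m_pL²) = 7.053×10^-15 J and ΔE = (4² − 2²)E_1 = 8.464×10^-14 J.
f = ΔE/h = 8.464×10^-14/6.626×10^-34 = 1.28×10^20 Hz.

f = 1.28×10^20 Hz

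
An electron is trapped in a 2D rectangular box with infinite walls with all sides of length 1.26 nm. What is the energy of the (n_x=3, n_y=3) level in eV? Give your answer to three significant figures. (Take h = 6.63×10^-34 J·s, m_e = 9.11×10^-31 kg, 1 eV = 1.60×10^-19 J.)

For a 2D rectangular well E = (h²/8m_e)·Σ n_i²/L_i² = (6.63×10^-34)²/(8·9.11×10^-31) · [3²/(1.26 nm)² + 3²/(1.26 nm)²].
Evaluating gives E = 6.838×10^-19 J = 4.27 eV.

E = 4.27 eV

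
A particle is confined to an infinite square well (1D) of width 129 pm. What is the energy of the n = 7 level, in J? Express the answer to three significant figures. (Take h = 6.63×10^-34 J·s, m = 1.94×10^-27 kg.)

For an infinite well E_n = n²h²/(8mL²), so E_1 = h²/(8mL²) = (6.63×10^-34)²/(8·1.94×10^-27·(1.29×10^-10 m)²) = 1.702×10^-21 J.
Then E_7 = 7²·E_1 = 49·1.702×10^-21 J = 8.34×10^-20 J.

E_7 = 8.34×10^-20 J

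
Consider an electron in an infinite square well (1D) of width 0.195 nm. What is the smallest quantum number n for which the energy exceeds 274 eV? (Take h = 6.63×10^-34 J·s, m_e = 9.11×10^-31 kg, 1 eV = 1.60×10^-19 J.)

E_1 = h²/(8m_eL²) = 1.586×10^-18 J = 9.913 eV.
Need n² > 274/9.913 = 27.64, i.e. n > 5.257.
The smallest integer satisfying this is n = 6.

n = 6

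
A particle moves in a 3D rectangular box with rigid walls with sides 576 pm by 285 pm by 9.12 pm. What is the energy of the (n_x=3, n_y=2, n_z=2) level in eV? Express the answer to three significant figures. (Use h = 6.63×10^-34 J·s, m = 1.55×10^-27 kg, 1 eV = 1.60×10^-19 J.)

For a 3D rectangular well E = (h²/8m)·Σ n_i²/L_i² = (6.63×10^-34)²/(8·1.55×10^-27) · [3²/(576 pm)² + 2²/(285 pm)² + 2²/(9.12 pm)²].
Evaluating gives E = 1.708×10^-18 J = 10.7 eV.

E = 10.7 eV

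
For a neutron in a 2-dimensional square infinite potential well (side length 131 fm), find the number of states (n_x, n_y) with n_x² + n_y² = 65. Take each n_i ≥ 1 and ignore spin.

The level has n_x² + n_y² = 65. The ordered positive-integer solutions are (1, 8), (4, 7), (7, 4), (8, 1).
That gives 4 states.

degeneracy = 4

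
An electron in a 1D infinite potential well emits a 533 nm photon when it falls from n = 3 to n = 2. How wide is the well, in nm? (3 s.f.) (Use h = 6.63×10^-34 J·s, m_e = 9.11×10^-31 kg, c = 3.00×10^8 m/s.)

The photon carries ΔE = hc/λ = 6.63×10^-34·3.00×10^8/5.33×10^-7 m = 3.732×10^-19 J.
Since ΔE = (3² − 2²)E_1, E_1 = 7.464×10^-20 J, and L = h/√(8m_eE_1) = 8.99×10^-10 m = 0.899 nm.

L = 0.899 nm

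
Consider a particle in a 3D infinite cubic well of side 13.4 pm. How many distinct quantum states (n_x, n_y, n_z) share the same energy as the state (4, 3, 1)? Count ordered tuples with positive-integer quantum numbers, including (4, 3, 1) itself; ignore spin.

The level has n_x² + n_y² + n_z² = 26. The ordered positive-integer solutions are (1, 3, 4), (1, 4, 3), (3, 1, 4), (3, 4, 1), (4, 1, 3), (4, 3, 1).
That gives 6 states.

degeneracy = 6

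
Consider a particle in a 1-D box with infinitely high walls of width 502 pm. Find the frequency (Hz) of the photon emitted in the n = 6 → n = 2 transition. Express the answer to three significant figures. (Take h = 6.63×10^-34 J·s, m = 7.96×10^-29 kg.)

f = 1.32×10^14 Hz

E_1 = h²/(8mL²) = 2.739×10^-21 J and ΔE = (6² − 2²)E_1 = 8.765×10^-20 J.
f = ΔE/h = 8.765×10^-20/6.63×10^-34 = 1.32×10^14 Hz.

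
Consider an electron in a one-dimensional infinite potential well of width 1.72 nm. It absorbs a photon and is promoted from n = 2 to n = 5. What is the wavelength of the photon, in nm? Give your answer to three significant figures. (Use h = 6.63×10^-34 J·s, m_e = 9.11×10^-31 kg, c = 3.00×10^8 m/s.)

λ = 465 nm

E_1 = h²/(8m_eL²) = 2.039×10^-20 J, so ΔE = (5² − 2²)E_1 = 4.282×10^-19 J.
λ = hc/ΔE = (6.63×10^-34·3.00×10^8)/4.282×10^-19 = 4.65×10^-7 m = 465 nm.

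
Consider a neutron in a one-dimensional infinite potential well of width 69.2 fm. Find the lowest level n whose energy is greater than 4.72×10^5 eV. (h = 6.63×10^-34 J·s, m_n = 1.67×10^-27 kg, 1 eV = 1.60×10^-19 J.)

n = 4

E_1 = h²/(8m_nL²) = 6.871×10^-15 J = 4.294×10^4 eV.
Need n² > 4.72×10^5/4.294×10^4 = 10.99, i.e. n > 3.315.
The smallest integer satisfying this is n = 4.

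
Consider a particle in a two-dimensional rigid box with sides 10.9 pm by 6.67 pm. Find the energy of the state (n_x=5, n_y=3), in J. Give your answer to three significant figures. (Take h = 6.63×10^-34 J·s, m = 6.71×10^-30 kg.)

For a 2D rectangular well E = (h²/8m)·Σ n_i²/L_i² = (6.63×10^-34)²/(8·6.71×10^-30) · [5²/(10.9 pm)² + 3²/(6.67 pm)²].
Evaluating gives E = 3.38×10^-15 J.

E = 3.38×10^-15 J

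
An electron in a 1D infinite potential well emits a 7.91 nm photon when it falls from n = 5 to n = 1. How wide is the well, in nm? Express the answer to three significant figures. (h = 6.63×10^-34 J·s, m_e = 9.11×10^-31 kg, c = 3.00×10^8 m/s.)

The photon carries ΔE = hc/λ = 6.63×10^-34·3.00×10^8/7.91×10^-9 m = 2.515×10^-17 J.
Since ΔE = (5² − 1²)E_1, E_1 = 1.048×10^-18 J, and L = h/√(8m_eE_1) = 2.40×10^-10 m = 0.240 nm.

L = 0.240 nm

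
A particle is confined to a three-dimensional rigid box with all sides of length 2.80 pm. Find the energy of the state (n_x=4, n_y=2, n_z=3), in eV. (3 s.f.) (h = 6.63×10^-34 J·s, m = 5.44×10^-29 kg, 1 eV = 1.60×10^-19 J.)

For a 3D rectangular well E = (h²/8m)·Σ n_i²/L_i² = (6.63×10^-34)²/(8·5.44×10^-29) · [4²/(2.80 pm)² + 2²/(2.80 pm)² + 3²/(2.80 pm)²].
Evaluating gives E = 3.736×10^-15 J = 2.34×10^4 eV.

E = 2.34×10^4 eV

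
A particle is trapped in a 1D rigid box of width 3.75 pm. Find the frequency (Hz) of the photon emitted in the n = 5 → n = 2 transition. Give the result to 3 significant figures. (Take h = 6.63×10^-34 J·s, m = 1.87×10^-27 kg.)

E_1 = h²/(8mL²) = 2.089×10^-18 J and ΔE = (5² − 2²)E_1 = 4.387×10^-17 J.
f = ΔE/h = 4.387×10^-17/6.63×10^-34 = 6.62×10^16 Hz.

f = 6.62×10^16 Hz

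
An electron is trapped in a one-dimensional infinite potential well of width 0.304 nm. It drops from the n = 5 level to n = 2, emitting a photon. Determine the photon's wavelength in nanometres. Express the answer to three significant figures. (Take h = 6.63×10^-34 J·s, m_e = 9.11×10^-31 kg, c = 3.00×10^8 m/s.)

E_1 = h²/(8m_eL²) = 6.526×10^-19 J, so ΔE = (5² − 2²)E_1 = 1.370×10^-17 J.
λ = hc/ΔE = (6.63×10^-34·3.00×10^8)/1.370×10^-17 = 1.45×10^-8 m = 14.5 nm.

λ = 14.5 nm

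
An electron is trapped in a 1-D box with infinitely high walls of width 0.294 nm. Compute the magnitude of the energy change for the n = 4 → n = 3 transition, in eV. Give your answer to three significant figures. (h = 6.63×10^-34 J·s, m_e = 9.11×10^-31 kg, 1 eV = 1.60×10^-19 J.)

|ΔE| = 30.5 eV

E_1 = h²/(8m_eL²) = 6.978×10^-19 J.
|ΔE| = |4² − 3²|·E_1 = 7·6.978×10^-19 J = 4.885×10^-18 J = 30.5 eV.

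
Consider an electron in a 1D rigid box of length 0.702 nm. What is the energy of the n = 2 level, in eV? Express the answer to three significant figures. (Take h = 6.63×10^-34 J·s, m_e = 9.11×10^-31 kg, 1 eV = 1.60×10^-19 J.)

E_2 = 3.06 eV

For an infinite well E_n = n²h²/(8m_eL²), so E_1 = h²/(8m_eL²) = (6.63×10^-34)²/(8·9.11×10^-31·(7.02×10^-10 m)²) = 1.224×10^-19 J.
Then E_2 = 2²·E_1 = 4·1.224×10^-19 J = 4.896×10^-19 J.
Converting, E_2 = 4.896×10^-19 J / (1.60×10^-19 J/eV) = 3.06 eV.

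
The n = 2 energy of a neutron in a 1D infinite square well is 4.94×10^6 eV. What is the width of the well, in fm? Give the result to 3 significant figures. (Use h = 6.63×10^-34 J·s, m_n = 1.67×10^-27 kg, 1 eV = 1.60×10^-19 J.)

L = 12.9 fm

From E_n = n²h²/(8m_nL²), L = n·h/√(8m_nE_n).
E_2 = 4.94×10^6 eV = 7.904×10^-13 J, so L = 2·6.63×10^-34/√(8·1.67×10^-27·7.904×10^-13) = 1.29×10^-14 m = 12.9 fm.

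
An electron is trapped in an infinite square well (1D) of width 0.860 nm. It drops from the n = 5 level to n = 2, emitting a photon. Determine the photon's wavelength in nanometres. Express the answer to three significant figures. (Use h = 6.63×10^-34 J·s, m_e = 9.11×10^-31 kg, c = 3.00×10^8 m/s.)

λ = 116 nm

E_1 = h²/(8m_eL²) = 8.155×10^-20 J, so ΔE = (5² − 2²)E_1 = 1.713×10^-18 J.
λ = hc/ΔE = (6.63×10^-34·3.00×10^8)/1.713×10^-18 = 1.16×10^-7 m = 116 nm.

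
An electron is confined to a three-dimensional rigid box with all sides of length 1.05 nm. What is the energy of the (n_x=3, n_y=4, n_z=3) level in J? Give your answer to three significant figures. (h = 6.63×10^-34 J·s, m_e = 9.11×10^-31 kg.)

For a 3D rectangular well E = (h²/8m_e)·Σ n_i²/L_i² = (6.63×10^-34)²/(8·9.11×10^-31) · [3²/(1.05 nm)² + 4²/(1.05 nm)² + 3²/(1.05 nm)²].
Evaluating gives E = 1.86×10^-18 J.

E = 1.86×10^-18 J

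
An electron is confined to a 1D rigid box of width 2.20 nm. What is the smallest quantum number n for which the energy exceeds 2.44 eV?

E_1 = h²/(8m_eL²) = 1.245×10^-20 J = 0.07772 eV.
Need n² > 2.44/0.07772 = 31.39, i.e. n > 5.603.
The smallest integer satisfying this is n = 6.

n = 6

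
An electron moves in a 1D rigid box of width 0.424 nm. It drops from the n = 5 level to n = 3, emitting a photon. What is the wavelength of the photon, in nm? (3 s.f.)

E_1 = h²/(8m_eL²) = 3.351×10^-19 J, so ΔE = (5² − 3²)E_1 = 5.362×10^-18 J.
λ = hc/ΔE = (6.626×10^-34·2.998×10^8)/5.362×10^-18 = 3.70×10^-8 m = 37.0 nm.

λ = 37.0 nm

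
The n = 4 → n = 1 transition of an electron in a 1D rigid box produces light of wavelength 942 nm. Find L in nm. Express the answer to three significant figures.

L = 2.07 nm

The photon carries ΔE = hc/λ = 6.626×10^-34·2.998×10^8/9.42×10^-7 m = 2.109×10^-19 J.
Since ΔE = (4² − 1²)E_1, E_1 = 1.406×10^-20 J, and L = h/√(8m_eE_1) = 2.07×10^-9 m = 2.07 nm.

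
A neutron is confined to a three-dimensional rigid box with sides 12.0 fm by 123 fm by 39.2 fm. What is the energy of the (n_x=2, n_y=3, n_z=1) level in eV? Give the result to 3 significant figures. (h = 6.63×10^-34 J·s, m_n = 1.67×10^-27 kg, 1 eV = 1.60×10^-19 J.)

E = 5.97×10^6 eV

For a 3D rectangular well E = (h²/8m_n)·Σ n_i²/L_i² = (6.63×10^-34)²/(8·1.67×10^-27) · [2²/(12.0 fm)² + 3²/(123 fm)² + 1²/(39.2 fm)²].
Evaluating gives E = 9.549×10^-13 J = 5.97×10^6 eV.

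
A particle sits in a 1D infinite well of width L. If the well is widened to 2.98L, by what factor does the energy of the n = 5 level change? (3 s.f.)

0.113

E_n ∝ 1/L², so the energy scales by 1/2.98² = 0.113.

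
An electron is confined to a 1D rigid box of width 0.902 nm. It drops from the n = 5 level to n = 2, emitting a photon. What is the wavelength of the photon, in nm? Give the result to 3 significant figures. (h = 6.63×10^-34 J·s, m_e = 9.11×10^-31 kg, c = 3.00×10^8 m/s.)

E_1 = h²/(8m_eL²) = 7.413×10^-20 J, so ΔE = (5² − 2²)E_1 = 1.557×10^-18 J.
λ = hc/ΔE = (6.63×10^-34·3.00×10^8)/1.557×10^-18 = 1.28×10^-7 m = 128 nm.

λ = 128 nm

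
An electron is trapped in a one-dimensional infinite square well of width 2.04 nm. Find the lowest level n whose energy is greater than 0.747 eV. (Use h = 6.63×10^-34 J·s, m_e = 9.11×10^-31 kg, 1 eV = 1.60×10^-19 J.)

n = 3

E_1 = h²/(8m_eL²) = 1.449×10^-20 J = 0.09056 eV.
Need n² > 0.747/0.09056 = 8.249, i.e. n > 2.872.
The smallest integer satisfying this is n = 3.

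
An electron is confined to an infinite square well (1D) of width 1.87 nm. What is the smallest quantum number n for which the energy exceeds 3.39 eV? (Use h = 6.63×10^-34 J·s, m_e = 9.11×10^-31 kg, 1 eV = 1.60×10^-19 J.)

E_1 = h²/(8m_eL²) = 1.725×10^-20 J = 0.1078 eV.
Need n² > 3.39/0.1078 = 31.45, i.e. n > 5.608.
The smallest integer satisfying this is n = 6.

n = 6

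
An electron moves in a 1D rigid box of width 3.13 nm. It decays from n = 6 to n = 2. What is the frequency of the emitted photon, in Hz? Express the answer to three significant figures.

f = 2.97×10^14 Hz

E_1 = h²/(8m_eL²) = 6.150×10^-21 J and ΔE = (6² − 2²)E_1 = 1.968×10^-19 J.
f = ΔE/h = 1.968×10^-19/6.626×10^-34 = 2.97×10^14 Hz.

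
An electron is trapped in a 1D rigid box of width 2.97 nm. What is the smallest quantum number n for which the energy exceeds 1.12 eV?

E_1 = h²/(8m_eL²) = 6.830×10^-21 J = 0.04263 eV.
Need n² > 1.12/0.04263 = 26.27, i.e. n > 5.125.
The smallest integer satisfying this is n = 6.

n = 6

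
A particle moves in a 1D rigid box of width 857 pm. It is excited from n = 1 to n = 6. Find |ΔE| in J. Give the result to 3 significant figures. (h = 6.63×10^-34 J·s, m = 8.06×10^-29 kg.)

|ΔE| = 3.25×10^-20 J

E_1 = h²/(8mL²) = 9.282×10^-22 J.
|ΔE| = |1² − 6²|·E_1 = 35·9.282×10^-22 J = 3.25×10^-20 J.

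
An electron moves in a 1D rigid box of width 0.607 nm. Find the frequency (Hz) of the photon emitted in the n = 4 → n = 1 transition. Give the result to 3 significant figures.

E_1 = h²/(8m_eL²) = 1.635×10^-19 J and ΔE = (4² − 1²)E_1 = 2.453×10^-18 J.
f = ΔE/h = 2.453×10^-18/6.626×10^-34 = 3.70×10^15 Hz.

f = 3.70×10^15 Hz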